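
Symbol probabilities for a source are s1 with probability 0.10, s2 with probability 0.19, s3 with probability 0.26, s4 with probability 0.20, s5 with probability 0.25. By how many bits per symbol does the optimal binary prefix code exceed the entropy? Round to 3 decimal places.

Entropy H = −Σ p log₂ p ≈ 2.2571 bits.
Huffman merges: 1/10+19/100→29/100; 1/5+1/4→9/20; 13/50+29/100→11/20; 9/20+11/20→1. L = 229/100 ≈ 2.2900.
L − H = 2.2900 − 2.2571 = 0.033 bits.

0.033 bits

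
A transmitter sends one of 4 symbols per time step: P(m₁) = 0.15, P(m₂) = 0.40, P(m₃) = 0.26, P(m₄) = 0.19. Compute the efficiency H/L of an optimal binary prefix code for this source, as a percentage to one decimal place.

Entropy H = −Σ p log₂ p ≈ 1.8998 bits.
Huffman merges: 3/20+19/100→17/50; 13/50+17/50→3/5; 2/5+3/5→1. L = 97/50 ≈ 1.9400.
Efficiency = H/L = 1.8998/1.9400 = 97.9%.

97.9%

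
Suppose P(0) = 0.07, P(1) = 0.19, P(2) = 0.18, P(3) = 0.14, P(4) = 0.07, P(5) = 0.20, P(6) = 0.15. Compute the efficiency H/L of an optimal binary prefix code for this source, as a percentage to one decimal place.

Entropy H = −Σ p log₂ p ≈ 2.7097 bits.
Huffman merges: 7/100+7/100→7/50; 7/50+7/50→7/25; 3/20+9/50→33/100; 19/100+1/5→39/100; 7/25+33/100→61/100; 39/100+61/100→1. L = 11/4 ≈ 2.7500.
Efficiency = H/L = 2.7097/2.7500 = 98.5%.

98.5%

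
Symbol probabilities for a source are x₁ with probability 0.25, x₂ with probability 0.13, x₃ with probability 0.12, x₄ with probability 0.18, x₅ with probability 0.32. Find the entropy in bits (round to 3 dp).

H = −Σ pᵢ log₂ pᵢ.
−0.25·log₂(0.25) = 0.5000
−0.13·log₂(0.13) = 0.3826
−0.12·log₂(0.12) = 0.3671
−0.18·log₂(0.18) = 0.4453
−0.32·log₂(0.32) = 0.5260
Sum ≈ 2.2211 → 2.221 bits.

2.221 bits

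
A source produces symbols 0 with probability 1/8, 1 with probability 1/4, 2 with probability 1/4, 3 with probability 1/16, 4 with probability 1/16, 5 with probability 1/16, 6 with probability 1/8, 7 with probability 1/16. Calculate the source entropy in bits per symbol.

2.75 bits

Each probability is a power of 1/2, so log₂(1/p) is an integer.
H = Σ p·log₂(1/p) = 1/8·3 + 1/4·2 + 1/4·2 + 1/16·4 + 1/16·4 + 1/16·4 + 1/8·3 + 1/16·4 = 2.75 bits.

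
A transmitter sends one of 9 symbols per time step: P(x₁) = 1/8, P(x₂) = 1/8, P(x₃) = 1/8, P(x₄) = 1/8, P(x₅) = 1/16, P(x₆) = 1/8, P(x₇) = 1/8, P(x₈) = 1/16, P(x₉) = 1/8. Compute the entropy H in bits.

3.125 bits

Each probability is a power of 1/2, so log₂(1/p) is an integer.
H = Σ p·log₂(1/p) = 1/8·3 + 1/8·3 + 1/8·3 + 1/8·3 + 1/16·4 + 1/8·3 + 1/8·3 + 1/16·4 + 1/8·3 = 3.125 bits.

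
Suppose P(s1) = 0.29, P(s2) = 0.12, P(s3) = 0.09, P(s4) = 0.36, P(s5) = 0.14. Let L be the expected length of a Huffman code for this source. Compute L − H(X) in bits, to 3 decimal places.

0.075 bits

Entropy H = −Σ p log₂ p ≈ 2.1254 bits.
Huffman merges: 9/100+3/25→21/100; 7/50+21/100→7/20; 29/100+7/20→16/25; 9/25+16/25→1. L = 11/5 ≈ 2.2000.
L − H = 2.2000 − 2.1254 = 0.075 bits.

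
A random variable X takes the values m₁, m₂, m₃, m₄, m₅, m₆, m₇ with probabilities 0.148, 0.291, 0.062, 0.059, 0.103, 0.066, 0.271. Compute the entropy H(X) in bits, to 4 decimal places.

H = −Σ pᵢ log₂ pᵢ.
−0.148·log₂(0.148) = 0.4079
−0.291·log₂(0.291) = 0.5182
−0.062·log₂(0.062) = 0.2487
−0.059·log₂(0.059) = 0.2409
−0.103·log₂(0.103) = 0.3378
−0.066·log₂(0.066) = 0.2588
−0.271·log₂(0.271) = 0.5105
Sum ≈ 2.5228 → 2.5228 bits.

2.5228 bits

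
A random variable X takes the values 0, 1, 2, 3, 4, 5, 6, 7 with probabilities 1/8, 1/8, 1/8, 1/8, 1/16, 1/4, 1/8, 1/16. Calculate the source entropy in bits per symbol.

Each probability is a power of 1/2, so log₂(1/p) is an integer.
H = Σ p·log₂(1/p) = 1/8·3 + 1/8·3 + 1/8·3 + 1/8·3 + 1/16·4 + 1/4·2 + 1/8·3 + 1/16·4 = 2.875 bits.

2.875 bits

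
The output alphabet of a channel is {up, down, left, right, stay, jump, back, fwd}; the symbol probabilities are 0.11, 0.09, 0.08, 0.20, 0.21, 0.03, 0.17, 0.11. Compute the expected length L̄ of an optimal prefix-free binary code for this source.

Repeatedly combine the two least-probable nodes; the expected code length is the sum of the merged weights.
merge 3/100 + 2/25 → 11/100
merge 9/100 + 11/100 → 1/5
merge 11/100 + 11/100 → 11/50
merge 17/100 + 1/5 → 37/100
merge 1/5 + 21/100 → 41/100
merge 11/50 + 37/100 → 59/100
merge 41/100 + 59/100 → 1
L = 11/100 + 1/5 + 11/50 + 37/100 + 41/100 + 59/100 + 1 = 29/10 = 2.9 bits/symbol.

2.9 bits/symbol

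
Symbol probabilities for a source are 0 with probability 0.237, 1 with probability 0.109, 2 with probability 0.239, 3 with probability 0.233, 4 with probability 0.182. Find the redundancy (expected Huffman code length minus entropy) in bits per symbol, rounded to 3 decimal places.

Entropy H = −Σ p log₂ p ≈ 2.2713 bits.
Huffman merges: 109/1000+91/500→291/1000; 233/1000+237/1000→47/100; 239/1000+291/1000→53/100; 47/100+53/100→1. L = 2291/1000 ≈ 2.2910.
L − H = 2.2910 − 2.2713 = 0.020 bits.

0.020 bits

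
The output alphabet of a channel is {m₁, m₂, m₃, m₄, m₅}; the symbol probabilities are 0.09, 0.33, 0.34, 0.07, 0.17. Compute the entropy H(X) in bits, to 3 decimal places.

H = −Σ pᵢ log₂ pᵢ.
−0.09·log₂(0.09) = 0.3127
−0.33·log₂(0.33) = 0.5278
−0.34·log₂(0.34) = 0.5292
−0.07·log₂(0.07) = 0.2686
−0.17·log₂(0.17) = 0.4346
Sum ≈ 2.0728 → 2.073 bits.

2.073 bits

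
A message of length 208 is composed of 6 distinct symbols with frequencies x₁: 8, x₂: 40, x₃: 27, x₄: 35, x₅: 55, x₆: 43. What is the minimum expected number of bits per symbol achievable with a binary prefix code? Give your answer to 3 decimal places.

Probabilities are the counts divided by 208.
Repeatedly combine the two least-probable nodes; the expected code length is the sum of the merged weights.
merge 1/26 + 27/208 → 35/208
merge 35/208 + 35/208 → 35/104
merge 5/26 + 43/208 → 83/208
merge 55/208 + 35/104 → 125/208
merge 83/208 + 125/208 → 1
L = 35/208 + 35/104 + 83/208 + 125/208 + 1 = 521/208 ≈ 2.505 bits/symbol.

2.505 bits/symbol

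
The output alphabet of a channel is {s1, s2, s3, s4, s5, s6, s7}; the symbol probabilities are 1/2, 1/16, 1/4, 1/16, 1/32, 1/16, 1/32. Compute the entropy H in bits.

Each probability is a power of 1/2, so log₂(1/p) is an integer.
H = Σ p·log₂(1/p) = 1/2·1 + 1/16·4 + 1/4·2 + 1/16·4 + 1/32·5 + 1/16·4 + 1/32·5 = 2.0625 bits.

2.0625 bits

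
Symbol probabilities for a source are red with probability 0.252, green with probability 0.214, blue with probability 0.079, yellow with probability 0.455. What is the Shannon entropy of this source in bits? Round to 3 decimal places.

H = −Σ pᵢ log₂ pᵢ.
−0.252·log₂(0.252) = 0.5011
−0.214·log₂(0.214) = 0.4760
−0.079·log₂(0.079) = 0.2893
−0.455·log₂(0.455) = 0.5169
Sum ≈ 1.7833 → 1.783 bits.

1.783 bits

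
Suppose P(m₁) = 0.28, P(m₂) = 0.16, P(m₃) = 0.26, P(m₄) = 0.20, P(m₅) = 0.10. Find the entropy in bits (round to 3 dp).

2.239 bits

H = −Σ pᵢ log₂ pᵢ.
−0.28·log₂(0.28) = 0.5142
−0.16·log₂(0.16) = 0.4230
−0.26·log₂(0.26) = 0.5053
−0.20·log₂(0.20) = 0.4644
−0.10·log₂(0.10) = 0.3322
Sum ≈ 2.2391 → 2.239 bits.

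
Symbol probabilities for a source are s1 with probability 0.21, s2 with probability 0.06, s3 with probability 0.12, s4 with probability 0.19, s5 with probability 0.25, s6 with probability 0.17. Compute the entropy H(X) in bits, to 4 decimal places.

2.4732 bits

H = −Σ pᵢ log₂ pᵢ.
−0.21·log₂(0.21) = 0.4728
−0.06·log₂(0.06) = 0.2435
−0.12·log₂(0.12) = 0.3671
−0.19·log₂(0.19) = 0.4552
−0.25·log₂(0.25) = 0.5000
−0.17·log₂(0.17) = 0.4346
Sum ≈ 2.4732 → 2.4732 bits.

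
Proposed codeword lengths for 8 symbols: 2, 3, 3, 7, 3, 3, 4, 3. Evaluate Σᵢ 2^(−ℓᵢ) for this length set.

With common denominator 2^7 = 128: Σ 2^(−ℓᵢ) = 32/128 + 16/128 + 16/128 + 1/128 + 16/128 + 16/128 + 8/128 + 16/128 = 121/128 = 0.9453125.

0.9453125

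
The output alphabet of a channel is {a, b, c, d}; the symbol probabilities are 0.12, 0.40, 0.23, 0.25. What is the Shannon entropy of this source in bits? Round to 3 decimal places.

1.884 bits

H = −Σ pᵢ log₂ pᵢ.
−0.12·log₂(0.12) = 0.3671
−0.40·log₂(0.40) = 0.5288
−0.23·log₂(0.23) = 0.4877
−0.25·log₂(0.25) = 0.5000
Sum ≈ 1.8835 → 1.884 bits.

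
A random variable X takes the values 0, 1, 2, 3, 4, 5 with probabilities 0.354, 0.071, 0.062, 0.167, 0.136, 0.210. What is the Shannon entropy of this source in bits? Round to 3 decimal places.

2.345 bits

H = −Σ pᵢ log₂ pᵢ.
−0.354·log₂(0.354) = 0.5304
−0.071·log₂(0.071) = 0.2709
−0.062·log₂(0.062) = 0.2487
−0.167·log₂(0.167) = 0.4312
−0.136·log₂(0.136) = 0.3915
−0.210·log₂(0.210) = 0.4728
Sum ≈ 2.3455 → 2.345 bits.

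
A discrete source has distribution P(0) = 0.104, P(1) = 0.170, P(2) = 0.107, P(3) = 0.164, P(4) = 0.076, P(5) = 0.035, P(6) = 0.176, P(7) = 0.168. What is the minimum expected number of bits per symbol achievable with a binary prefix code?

Repeatedly combine the two least-probable nodes; the expected code length is the sum of the merged weights.
merge 7/200 + 19/250 → 111/1000
merge 13/125 + 107/1000 → 211/1000
merge 111/1000 + 41/250 → 11/40
merge 21/125 + 17/100 → 169/500
merge 22/125 + 211/1000 → 387/1000
merge 11/40 + 169/500 → 613/1000
merge 387/1000 + 613/1000 → 1
L = 111/1000 + 211/1000 + 11/40 + 169/500 + 387/1000 + 613/1000 + 1 = 587/200 = 2.935 bits/symbol.

2.935 bits/symbol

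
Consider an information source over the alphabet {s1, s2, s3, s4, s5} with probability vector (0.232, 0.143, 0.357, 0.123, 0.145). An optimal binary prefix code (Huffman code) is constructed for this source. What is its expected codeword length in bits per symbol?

2.266 bits/symbol

Repeatedly combine the two least-probable nodes; the expected code length is the sum of the merged weights.
merge 123/1000 + 143/1000 → 133/500
merge 29/200 + 29/125 → 377/1000
merge 133/500 + 357/1000 → 623/1000
merge 377/1000 + 623/1000 → 1
L = 133/500 + 377/1000 + 623/1000 + 1 = 1133/500 = 2.266 bits/symbol.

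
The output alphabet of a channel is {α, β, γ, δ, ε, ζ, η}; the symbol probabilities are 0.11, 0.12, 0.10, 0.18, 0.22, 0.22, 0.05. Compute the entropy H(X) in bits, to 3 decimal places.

H = −Σ pᵢ log₂ pᵢ.
−0.11·log₂(0.11) = 0.3503
−0.12·log₂(0.12) = 0.3671
−0.10·log₂(0.10) = 0.3322
−0.18·log₂(0.18) = 0.4453
−0.22·log₂(0.22) = 0.4806
−0.22·log₂(0.22) = 0.4806
−0.05·log₂(0.05) = 0.2161
Sum ≈ 2.6721 → 2.672 bits.

2.672 bits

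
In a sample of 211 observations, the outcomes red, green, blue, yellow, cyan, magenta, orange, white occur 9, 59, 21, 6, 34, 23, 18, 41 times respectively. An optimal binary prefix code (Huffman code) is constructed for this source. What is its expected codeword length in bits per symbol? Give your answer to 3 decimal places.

Probabilities are the counts divided by 211.
Repeatedly combine the two least-probable nodes; the expected code length is the sum of the merged weights.
merge 6/211 + 9/211 → 15/211
merge 15/211 + 18/211 → 33/211
merge 21/211 + 23/211 → 44/211
merge 33/211 + 34/211 → 67/211
merge 41/211 + 44/211 → 85/211
merge 59/211 + 67/211 → 126/211
merge 85/211 + 126/211 → 1
L = 15/211 + 33/211 + 44/211 + 67/211 + 85/211 + 126/211 + 1 = 581/211 ≈ 2.754 bits/symbol.

2.754 bits/symbol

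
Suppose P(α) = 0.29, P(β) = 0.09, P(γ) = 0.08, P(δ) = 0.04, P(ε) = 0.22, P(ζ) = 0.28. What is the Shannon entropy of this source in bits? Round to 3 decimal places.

2.303 bits

H = −Σ pᵢ log₂ pᵢ.
−0.29·log₂(0.29) = 0.5179
−0.09·log₂(0.09) = 0.3127
−0.08·log₂(0.08) = 0.2915
−0.04·log₂(0.04) = 0.1858
−0.22·log₂(0.22) = 0.4806
−0.28·log₂(0.28) = 0.5142
Sum ≈ 2.3026 → 2.303 bits.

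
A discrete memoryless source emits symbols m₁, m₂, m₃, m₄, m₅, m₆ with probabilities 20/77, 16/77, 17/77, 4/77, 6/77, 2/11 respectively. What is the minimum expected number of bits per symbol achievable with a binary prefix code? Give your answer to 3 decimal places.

Repeatedly combine the two least-probable nodes; the expected code length is the sum of the merged weights.
merge 4/77 + 6/77 → 10/77
merge 10/77 + 2/11 → 24/77
merge 16/77 + 17/77 → 3/7
merge 20/77 + 24/77 → 4/7
merge 3/7 + 4/7 → 1
L = 10/77 + 24/77 + 3/7 + 4/7 + 1 = 188/77 ≈ 2.442 bits/symbol.

2.442 bits/symbol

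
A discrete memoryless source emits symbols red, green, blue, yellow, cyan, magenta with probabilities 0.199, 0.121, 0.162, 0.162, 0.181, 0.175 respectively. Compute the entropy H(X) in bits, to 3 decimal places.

2.569 bits

H = −Σ pᵢ log₂ pᵢ.
−0.199·log₂(0.199) = 0.4635
−0.121·log₂(0.121) = 0.3687
−0.162·log₂(0.162) = 0.4254
−0.162·log₂(0.162) = 0.4254
−0.181·log₂(0.181) = 0.4463
−0.175·log₂(0.175) = 0.4401
Sum ≈ 2.5694 → 2.569 bits.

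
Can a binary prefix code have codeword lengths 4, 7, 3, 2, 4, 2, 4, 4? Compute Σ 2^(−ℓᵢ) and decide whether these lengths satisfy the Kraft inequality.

0.8828125; yes

With common denominator 2^7 = 128: Σ 2^(−ℓᵢ) = 8/128 + 1/128 + 16/128 + 32/128 + 8/128 + 32/128 + 8/128 + 8/128 = 113/128 = 0.8828125.
Kraft's inequality requires Σ ≤ 1; here Σ = 0.8828125 ≤ 1, so such a prefix code exists.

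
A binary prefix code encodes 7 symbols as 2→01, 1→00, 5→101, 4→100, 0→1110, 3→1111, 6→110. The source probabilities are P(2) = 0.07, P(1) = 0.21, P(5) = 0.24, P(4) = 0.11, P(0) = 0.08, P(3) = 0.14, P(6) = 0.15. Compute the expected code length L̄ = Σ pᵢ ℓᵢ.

L̄ = Σ pᵢ·ℓᵢ = 0.07·2 + 0.21·2 + 0.24·3 + 0.11·3 + 0.08·4 + 0.14·4 + 0.15·3 = 2.94 bits/symbol.

2.94 bits/symbol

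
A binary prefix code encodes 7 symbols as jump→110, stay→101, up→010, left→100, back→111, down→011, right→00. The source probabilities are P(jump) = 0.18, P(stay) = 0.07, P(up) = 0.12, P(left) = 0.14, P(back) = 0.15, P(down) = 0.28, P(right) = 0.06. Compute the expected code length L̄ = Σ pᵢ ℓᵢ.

L̄ = Σ pᵢ·ℓᵢ = 0.18·3 + 0.07·3 + 0.12·3 + 0.14·3 + 0.15·3 + 0.28·3 + 0.06·2 = 2.94 bits/symbol.

2.94 bits/symbol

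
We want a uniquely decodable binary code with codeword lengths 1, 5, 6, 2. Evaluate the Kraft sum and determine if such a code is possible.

0.796875; yes

With common denominator 2^6 = 64: Σ 2^(−ℓᵢ) = 32/64 + 2/64 + 1/64 + 16/64 = 51/64 = 0.796875.
Kraft's inequality requires Σ ≤ 1; here Σ = 0.796875 ≤ 1, so such a prefix code exists.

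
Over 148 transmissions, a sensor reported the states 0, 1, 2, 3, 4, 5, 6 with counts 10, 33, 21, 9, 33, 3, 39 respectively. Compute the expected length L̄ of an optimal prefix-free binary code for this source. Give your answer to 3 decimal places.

Probabilities are the counts divided by 148.
Repeatedly combine the two least-probable nodes; the expected code length is the sum of the merged weights.
merge 3/148 + 9/148 → 3/37
merge 5/74 + 3/37 → 11/74
merge 21/148 + 11/74 → 43/148
merge 33/148 + 33/148 → 33/74
merge 39/148 + 43/148 → 41/74
merge 33/74 + 41/74 → 1
L = 3/37 + 11/74 + 43/148 + 33/74 + 41/74 + 1 = 373/148 ≈ 2.520 bits/symbol.

2.520 bits/symbol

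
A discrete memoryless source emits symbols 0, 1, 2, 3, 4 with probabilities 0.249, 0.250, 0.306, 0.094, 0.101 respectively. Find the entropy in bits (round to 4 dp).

2.1769 bits

H = −Σ pᵢ log₂ pᵢ.
−0.249·log₂(0.249) = 0.4994
−0.250·log₂(0.250) = 0.5000
−0.306·log₂(0.306) = 0.5228
−0.094·log₂(0.094) = 0.3207
−0.101·log₂(0.101) = 0.3341
Sum ≈ 2.1769 → 2.1769 bits.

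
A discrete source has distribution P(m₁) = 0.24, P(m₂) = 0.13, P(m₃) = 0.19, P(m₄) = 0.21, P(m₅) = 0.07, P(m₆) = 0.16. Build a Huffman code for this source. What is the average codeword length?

Repeatedly combine the two least-probable nodes; the expected code length is the sum of the merged weights.
merge 7/100 + 13/100 → 1/5
merge 4/25 + 19/100 → 7/20
merge 1/5 + 21/100 → 41/100
merge 6/25 + 7/20 → 59/100
merge 41/100 + 59/100 → 1
L = 1/5 + 7/20 + 41/100 + 59/100 + 1 = 51/20 = 2.55 bits/symbol.

2.55 bits/symbol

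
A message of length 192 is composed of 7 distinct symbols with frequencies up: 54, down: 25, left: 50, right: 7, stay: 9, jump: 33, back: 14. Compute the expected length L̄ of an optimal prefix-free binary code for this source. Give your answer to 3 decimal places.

2.526 bits/symbol

Probabilities are the counts divided by 192.
Repeatedly combine the two least-probable nodes; the expected code length is the sum of the merged weights.
merge 7/192 + 3/64 → 1/12
merge 7/96 + 1/12 → 5/32
merge 25/192 + 5/32 → 55/192
merge 11/64 + 25/96 → 83/192
merge 9/32 + 55/192 → 109/192
merge 83/192 + 109/192 → 1
L = 1/12 + 5/32 + 55/192 + 83/192 + 109/192 + 1 = 485/192 ≈ 2.526 bits/symbol.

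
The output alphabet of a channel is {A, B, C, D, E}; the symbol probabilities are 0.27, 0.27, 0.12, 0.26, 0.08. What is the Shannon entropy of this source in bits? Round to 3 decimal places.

2.184 bits

H = −Σ pᵢ log₂ pᵢ.
−0.27·log₂(0.27) = 0.5100
−0.27·log₂(0.27) = 0.5100
−0.12·log₂(0.12) = 0.3671
−0.26·log₂(0.26) = 0.5053
−0.08·log₂(0.08) = 0.2915
Sum ≈ 2.1839 → 2.184 bits.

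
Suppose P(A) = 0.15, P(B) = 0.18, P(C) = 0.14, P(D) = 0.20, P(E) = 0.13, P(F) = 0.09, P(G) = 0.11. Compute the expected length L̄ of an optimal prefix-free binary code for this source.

2.8 bits/symbol

Repeatedly combine the two least-probable nodes; the expected code length is the sum of the merged weights.
merge 9/100 + 11/100 → 1/5
merge 13/100 + 7/50 → 27/100
merge 3/20 + 9/50 → 33/100
merge 1/5 + 1/5 → 2/5
merge 27/100 + 33/100 → 3/5
merge 2/5 + 3/5 → 1
L = 1/5 + 27/100 + 33/100 + 2/5 + 3/5 + 1 = 14/5 = 2.8 bits/symbol.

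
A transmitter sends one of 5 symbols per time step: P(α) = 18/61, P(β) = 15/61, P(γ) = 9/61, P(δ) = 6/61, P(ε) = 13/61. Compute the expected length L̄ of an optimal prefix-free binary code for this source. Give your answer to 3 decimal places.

Repeatedly combine the two least-probable nodes; the expected code length is the sum of the merged weights.
merge 6/61 + 9/61 → 15/61
merge 13/61 + 15/61 → 28/61
merge 15/61 + 18/61 → 33/61
merge 28/61 + 33/61 → 1
L = 15/61 + 28/61 + 33/61 + 1 = 137/61 ≈ 2.246 bits/symbol.

2.246 bits/symbol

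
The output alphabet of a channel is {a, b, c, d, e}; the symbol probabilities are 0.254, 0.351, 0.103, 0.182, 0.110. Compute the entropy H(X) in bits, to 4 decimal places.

H = −Σ pᵢ log₂ pᵢ.
−0.254·log₂(0.254) = 0.5022
−0.351·log₂(0.351) = 0.5302
−0.103·log₂(0.103) = 0.3378
−0.182·log₂(0.182) = 0.4474
−0.110·log₂(0.110) = 0.3503
Sum ≈ 2.1678 → 2.1678 bits.

2.1678 bits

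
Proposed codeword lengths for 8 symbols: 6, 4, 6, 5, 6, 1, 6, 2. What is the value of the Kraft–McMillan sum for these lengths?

With common denominator 2^6 = 64: Σ 2^(−ℓᵢ) = 1/64 + 4/64 + 1/64 + 2/64 + 1/64 + 32/64 + 1/64 + 16/64 = 58/64 = 0.90625.

0.90625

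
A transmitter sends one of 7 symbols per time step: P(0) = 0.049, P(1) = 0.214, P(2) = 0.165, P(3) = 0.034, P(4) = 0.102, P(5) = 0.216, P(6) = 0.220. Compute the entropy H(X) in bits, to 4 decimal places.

H = −Σ pᵢ log₂ pᵢ.
−0.049·log₂(0.049) = 0.2132
−0.214·log₂(0.214) = 0.4760
−0.165·log₂(0.165) = 0.4289
−0.034·log₂(0.034) = 0.1659
−0.102·log₂(0.102) = 0.3359
−0.216·log₂(0.216) = 0.4776
−0.220·log₂(0.220) = 0.4806
Sum ≈ 2.5780 → 2.5780 bits.

2.5780 bits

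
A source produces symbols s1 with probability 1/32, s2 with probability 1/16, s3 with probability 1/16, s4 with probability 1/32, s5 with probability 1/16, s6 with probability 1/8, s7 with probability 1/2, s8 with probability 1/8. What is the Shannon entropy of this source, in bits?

Each probability is a power of 1/2, so log₂(1/p) is an integer.
H = Σ p·log₂(1/p) = 1/32·5 + 1/16·4 + 1/16·4 + 1/32·5 + 1/16·4 + 1/8·3 + 1/2·1 + 1/8·3 = 2.3125 bits.

2.3125 bits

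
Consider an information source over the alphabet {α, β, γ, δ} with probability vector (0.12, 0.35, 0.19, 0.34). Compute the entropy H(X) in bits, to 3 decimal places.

1.882 bits

H = −Σ pᵢ log₂ pᵢ.
−0.12·log₂(0.12) = 0.3671
−0.35·log₂(0.35) = 0.5301
−0.19·log₂(0.19) = 0.4552
−0.34·log₂(0.34) = 0.5292
Sum ≈ 1.8816 → 1.882 bits.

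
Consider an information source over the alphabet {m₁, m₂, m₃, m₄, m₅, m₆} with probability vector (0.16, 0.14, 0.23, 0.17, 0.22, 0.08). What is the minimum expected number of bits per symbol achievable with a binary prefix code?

Repeatedly combine the two least-probable nodes; the expected code length is the sum of the merged weights.
merge 2/25 + 7/50 → 11/50
merge 4/25 + 17/100 → 33/100
merge 11/50 + 11/50 → 11/25
merge 23/100 + 33/100 → 14/25
merge 11/25 + 14/25 → 1
L = 11/50 + 33/100 + 11/25 + 14/25 + 1 = 51/20 = 2.55 bits/symbol.

2.55 bits/symbol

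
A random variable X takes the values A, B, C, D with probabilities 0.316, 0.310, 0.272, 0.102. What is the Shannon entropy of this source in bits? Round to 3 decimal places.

1.896 bits

H = −Σ pᵢ log₂ pᵢ.
−0.316·log₂(0.316) = 0.5252
−0.310·log₂(0.310) = 0.5238
−0.272·log₂(0.272) = 0.5109
−0.102·log₂(0.102) = 0.3359
Sum ≈ 1.8958 → 1.896 bits.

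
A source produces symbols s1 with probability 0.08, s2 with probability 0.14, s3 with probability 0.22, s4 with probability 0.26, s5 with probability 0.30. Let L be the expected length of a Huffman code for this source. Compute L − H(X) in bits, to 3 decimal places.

0.024 bits

Entropy H = −Σ p log₂ p ≈ 2.1956 bits.
Huffman merges: 2/25+7/50→11/50; 11/50+11/50→11/25; 13/50+3/10→14/25; 11/25+14/25→1. L = 111/50 ≈ 2.2200.
L − H = 2.2200 − 2.1956 = 0.024 bits.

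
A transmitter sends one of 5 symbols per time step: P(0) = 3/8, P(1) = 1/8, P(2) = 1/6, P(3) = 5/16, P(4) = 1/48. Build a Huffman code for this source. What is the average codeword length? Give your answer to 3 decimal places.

Repeatedly combine the two least-probable nodes; the expected code length is the sum of the merged weights.
merge 1/48 + 1/8 → 7/48
merge 7/48 + 1/6 → 5/16
merge 5/16 + 5/16 → 5/8
merge 3/8 + 5/8 → 1
L = 7/48 + 5/16 + 5/8 + 1 = 25/12 ≈ 2.083 bits/symbol.

2.083 bits/symbol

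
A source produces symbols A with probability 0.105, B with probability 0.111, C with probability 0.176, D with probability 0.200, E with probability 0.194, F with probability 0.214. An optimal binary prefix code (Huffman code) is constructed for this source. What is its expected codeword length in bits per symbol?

Repeatedly combine the two least-probable nodes; the expected code length is the sum of the merged weights.
merge 21/200 + 111/1000 → 27/125
merge 22/125 + 97/500 → 37/100
merge 1/5 + 107/500 → 207/500
merge 27/125 + 37/100 → 293/500
merge 207/500 + 293/500 → 1
L = 27/125 + 37/100 + 207/500 + 293/500 + 1 = 1293/500 = 2.586 bits/symbol.

2.586 bits/symbol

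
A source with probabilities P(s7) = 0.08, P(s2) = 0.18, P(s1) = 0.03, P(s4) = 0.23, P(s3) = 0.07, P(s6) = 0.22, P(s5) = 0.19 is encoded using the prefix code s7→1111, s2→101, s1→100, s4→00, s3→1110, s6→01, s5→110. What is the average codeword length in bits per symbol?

2.7 bits/symbol

L̄ = Σ pᵢ·ℓᵢ = 0.08·4 + 0.18·3 + 0.03·3 + 0.23·2 + 0.07·4 + 0.22·2 + 0.19·3 = 2.7 bits/symbol.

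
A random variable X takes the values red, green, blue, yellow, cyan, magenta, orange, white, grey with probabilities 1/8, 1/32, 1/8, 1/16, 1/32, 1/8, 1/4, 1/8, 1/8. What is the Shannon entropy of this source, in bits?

Each probability is a power of 1/2, so log₂(1/p) is an integer.
H = Σ p·log₂(1/p) = 1/8·3 + 1/32·5 + 1/8·3 + 1/16·4 + 1/32·5 + 1/8·3 + 1/4·2 + 1/8·3 + 1/8·3 = 2.9375 bits.

2.9375 bits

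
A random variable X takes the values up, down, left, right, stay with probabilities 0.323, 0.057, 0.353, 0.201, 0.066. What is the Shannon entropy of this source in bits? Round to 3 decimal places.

2.017 bits

H = −Σ pᵢ log₂ pᵢ.
−0.323·log₂(0.323) = 0.5266
−0.057·log₂(0.057) = 0.2356
−0.353·log₂(0.353) = 0.5303
−0.201·log₂(0.201) = 0.4653
−0.066·log₂(0.066) = 0.2588
Sum ≈ 2.0166 → 2.017 bits.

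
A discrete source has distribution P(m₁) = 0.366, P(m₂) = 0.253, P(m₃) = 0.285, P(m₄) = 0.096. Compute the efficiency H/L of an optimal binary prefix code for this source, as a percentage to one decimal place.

Entropy H = −Σ p log₂ p ≈ 1.8731 bits.
Huffman merges: 12/125+253/1000→349/1000; 57/200+349/1000→317/500; 183/500+317/500→1. L = 1983/1000 ≈ 1.9830.
Efficiency = H/L = 1.8731/1.9830 = 94.5%.

94.5%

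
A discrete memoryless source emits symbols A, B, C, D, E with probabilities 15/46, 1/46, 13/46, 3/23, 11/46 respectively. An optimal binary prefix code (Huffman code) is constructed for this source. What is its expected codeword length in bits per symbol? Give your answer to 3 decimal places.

2.152 bits/symbol

Repeatedly combine the two least-probable nodes; the expected code length is the sum of the merged weights.
merge 1/46 + 3/23 → 7/46
merge 7/46 + 11/46 → 9/23
merge 13/46 + 15/46 → 14/23
merge 9/23 + 14/23 → 1
L = 7/46 + 9/23 + 14/23 + 1 = 99/46 ≈ 2.152 bits/symbol.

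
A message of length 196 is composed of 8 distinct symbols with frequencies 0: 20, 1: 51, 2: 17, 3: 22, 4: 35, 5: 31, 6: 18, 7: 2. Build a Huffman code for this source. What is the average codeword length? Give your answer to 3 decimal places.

2.837 bits/symbol

Probabilities are the counts divided by 196.
Repeatedly combine the two least-probable nodes; the expected code length is the sum of the merged weights.
merge 1/98 + 17/196 → 19/196
merge 9/98 + 19/196 → 37/196
merge 5/49 + 11/98 → 3/14
merge 31/196 + 5/28 → 33/98
merge 37/196 + 3/14 → 79/196
merge 51/196 + 33/98 → 117/196
merge 79/196 + 117/196 → 1
L = 19/196 + 37/196 + 3/14 + 33/98 + 79/196 + 117/196 + 1 = 139/49 ≈ 2.837 bits/symbol.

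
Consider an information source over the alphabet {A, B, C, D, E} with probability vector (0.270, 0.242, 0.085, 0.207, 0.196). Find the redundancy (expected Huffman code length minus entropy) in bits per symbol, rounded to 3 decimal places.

0.042 bits

Entropy H = −Σ p log₂ p ≈ 2.2388 bits.
Huffman merges: 17/200+49/250→281/1000; 207/1000+121/500→449/1000; 27/100+281/1000→551/1000; 449/1000+551/1000→1. L = 2281/1000 ≈ 2.2810.
L − H = 2.2810 − 2.2388 = 0.042 bits.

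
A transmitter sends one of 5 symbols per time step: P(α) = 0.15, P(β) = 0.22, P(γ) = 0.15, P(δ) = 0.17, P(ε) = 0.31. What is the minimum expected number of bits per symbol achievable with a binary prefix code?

2.3 bits/symbol

Repeatedly combine the two least-probable nodes; the expected code length is the sum of the merged weights.
merge 3/20 + 3/20 → 3/10
merge 17/100 + 11/50 → 39/100
merge 3/10 + 31/100 → 61/100
merge 39/100 + 61/100 → 1
L = 3/10 + 39/100 + 61/100 + 1 = 23/10 = 2.3 bits/symbol.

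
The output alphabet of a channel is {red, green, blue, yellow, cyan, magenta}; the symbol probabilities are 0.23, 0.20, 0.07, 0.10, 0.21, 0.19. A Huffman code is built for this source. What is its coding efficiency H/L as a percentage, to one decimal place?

98.1%

Entropy H = −Σ p log₂ p ≈ 2.4809 bits.
Huffman merges: 7/100+1/10→17/100; 17/100+19/100→9/25; 1/5+21/100→41/100; 23/100+9/25→59/100; 41/100+59/100→1. L = 253/100 ≈ 2.5300.
Efficiency = H/L = 2.4809/2.5300 = 98.1%.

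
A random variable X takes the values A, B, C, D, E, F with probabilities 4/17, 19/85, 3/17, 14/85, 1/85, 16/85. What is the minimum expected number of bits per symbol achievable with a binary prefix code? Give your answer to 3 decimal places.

Repeatedly combine the two least-probable nodes; the expected code length is the sum of the merged weights.
merge 1/85 + 14/85 → 3/17
merge 3/17 + 3/17 → 6/17
merge 16/85 + 19/85 → 7/17
merge 4/17 + 6/17 → 10/17
merge 7/17 + 10/17 → 1
L = 3/17 + 6/17 + 7/17 + 10/17 + 1 = 43/17 ≈ 2.529 bits/symbol.

2.529 bits/symbol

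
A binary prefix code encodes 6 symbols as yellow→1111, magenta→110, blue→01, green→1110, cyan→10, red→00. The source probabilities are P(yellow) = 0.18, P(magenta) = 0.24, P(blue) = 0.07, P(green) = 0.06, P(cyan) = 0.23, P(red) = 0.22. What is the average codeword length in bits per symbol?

2.72 bits/symbol

L̄ = Σ pᵢ·ℓᵢ = 0.18·4 + 0.24·3 + 0.07·2 + 0.06·4 + 0.23·2 + 0.22·2 = 2.72 bits/symbol.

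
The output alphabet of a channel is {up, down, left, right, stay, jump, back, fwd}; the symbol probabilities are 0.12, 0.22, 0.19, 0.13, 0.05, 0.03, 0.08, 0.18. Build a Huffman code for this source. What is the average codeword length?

Repeatedly combine the two least-probable nodes; the expected code length is the sum of the merged weights.
merge 3/100 + 1/20 → 2/25
merge 2/25 + 2/25 → 4/25
merge 3/25 + 13/100 → 1/4
merge 4/25 + 9/50 → 17/50
merge 19/100 + 11/50 → 41/100
merge 1/4 + 17/50 → 59/100
merge 41/100 + 59/100 → 1
L = 2/25 + 4/25 + 1/4 + 17/50 + 41/100 + 59/100 + 1 = 283/100 = 2.83 bits/symbol.

2.83 bits/symbol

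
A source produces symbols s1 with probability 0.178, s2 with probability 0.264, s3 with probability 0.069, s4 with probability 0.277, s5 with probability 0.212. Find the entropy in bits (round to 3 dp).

2.204 bits

H = −Σ pᵢ log₂ pᵢ.
−0.178·log₂(0.178) = 0.4432
−0.264·log₂(0.264) = 0.5072
−0.069·log₂(0.069) = 0.2662
−0.277·log₂(0.277) = 0.5130
−0.212·log₂(0.212) = 0.4744
Sum ≈ 2.2041 → 2.204 bits.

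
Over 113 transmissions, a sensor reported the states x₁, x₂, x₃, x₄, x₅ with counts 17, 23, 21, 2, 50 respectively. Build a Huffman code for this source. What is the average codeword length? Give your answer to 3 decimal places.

2.080 bits/symbol

Probabilities are the counts divided by 113.
Repeatedly combine the two least-probable nodes; the expected code length is the sum of the merged weights.
merge 2/113 + 17/113 → 19/113
merge 19/113 + 21/113 → 40/113
merge 23/113 + 40/113 → 63/113
merge 50/113 + 63/113 → 1
L = 19/113 + 40/113 + 63/113 + 1 = 235/113 ≈ 2.080 bits/symbol.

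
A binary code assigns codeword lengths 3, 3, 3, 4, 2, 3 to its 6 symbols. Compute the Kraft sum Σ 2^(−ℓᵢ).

0.8125

With common denominator 2^4 = 16: Σ 2^(−ℓᵢ) = 2/16 + 2/16 + 2/16 + 1/16 + 4/16 + 2/16 = 13/16 = 0.8125.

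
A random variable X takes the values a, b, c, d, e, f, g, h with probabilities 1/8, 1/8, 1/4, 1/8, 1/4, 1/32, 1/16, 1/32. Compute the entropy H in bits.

Each probability is a power of 1/2, so log₂(1/p) is an integer.
H = Σ p·log₂(1/p) = 1/8·3 + 1/8·3 + 1/4·2 + 1/8·3 + 1/4·2 + 1/32·5 + 1/16·4 + 1/32·5 = 2.6875 bits.

2.6875 bits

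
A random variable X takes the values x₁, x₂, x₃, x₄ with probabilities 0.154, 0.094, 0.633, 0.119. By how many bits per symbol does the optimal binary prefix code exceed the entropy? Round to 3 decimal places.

Entropy H = −Σ p log₂ p ≈ 1.5193 bits.
Huffman merges: 47/500+119/1000→213/1000; 77/500+213/1000→367/1000; 367/1000+633/1000→1. L = 79/50 ≈ 1.5800.
L − H = 1.5800 − 1.5193 = 0.061 bits.

0.061 bits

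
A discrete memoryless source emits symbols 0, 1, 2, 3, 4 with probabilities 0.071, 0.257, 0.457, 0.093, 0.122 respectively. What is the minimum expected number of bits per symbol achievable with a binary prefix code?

Repeatedly combine the two least-probable nodes; the expected code length is the sum of the merged weights.
merge 71/1000 + 93/1000 → 41/250
merge 61/500 + 41/250 → 143/500
merge 257/1000 + 143/500 → 543/1000
merge 457/1000 + 543/1000 → 1
L = 41/250 + 143/500 + 543/1000 + 1 = 1993/1000 = 1.993 bits/symbol.

1.993 bits/symbol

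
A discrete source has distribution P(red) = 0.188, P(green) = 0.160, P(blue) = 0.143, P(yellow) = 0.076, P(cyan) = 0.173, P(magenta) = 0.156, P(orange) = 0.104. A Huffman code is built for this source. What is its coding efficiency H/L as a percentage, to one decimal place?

Entropy H = −Σ p log₂ p ≈ 2.7557 bits.
Huffman merges: 19/250+13/125→9/50; 143/1000+39/250→299/1000; 4/25+173/1000→333/1000; 9/50+47/250→46/125; 299/1000+333/1000→79/125; 46/125+79/125→1. L = 703/250 ≈ 2.8120.
Efficiency = H/L = 2.7557/2.8120 = 98.0%.

98.0%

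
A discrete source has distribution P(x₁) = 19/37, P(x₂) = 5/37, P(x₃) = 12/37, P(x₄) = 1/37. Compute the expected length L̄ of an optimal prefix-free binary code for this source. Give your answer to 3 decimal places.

1.649 bits/symbol

Repeatedly combine the two least-probable nodes; the expected code length is the sum of the merged weights.
merge 1/37 + 5/37 → 6/37
merge 6/37 + 12/37 → 18/37
merge 18/37 + 19/37 → 1
L = 6/37 + 18/37 + 1 = 61/37 ≈ 1.649 bits/symbol.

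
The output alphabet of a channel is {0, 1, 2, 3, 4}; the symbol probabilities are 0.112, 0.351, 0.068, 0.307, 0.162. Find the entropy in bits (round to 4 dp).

2.0961 bits

H = −Σ pᵢ log₂ pᵢ.
−0.112·log₂(0.112) = 0.3537
−0.351·log₂(0.351) = 0.5302
−0.068·log₂(0.068) = 0.2637
−0.307·log₂(0.307) = 0.5230
−0.162·log₂(0.162) = 0.4254
Sum ≈ 2.0961 → 2.0961 bits.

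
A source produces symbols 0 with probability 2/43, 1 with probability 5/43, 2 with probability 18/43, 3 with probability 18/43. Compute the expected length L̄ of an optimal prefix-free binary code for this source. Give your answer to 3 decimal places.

1.744 bits/symbol

Repeatedly combine the two least-probable nodes; the expected code length is the sum of the merged weights.
merge 2/43 + 5/43 → 7/43
merge 7/43 + 18/43 → 25/43
merge 18/43 + 25/43 → 1
L = 7/43 + 25/43 + 1 = 75/43 ≈ 1.744 bits/symbol.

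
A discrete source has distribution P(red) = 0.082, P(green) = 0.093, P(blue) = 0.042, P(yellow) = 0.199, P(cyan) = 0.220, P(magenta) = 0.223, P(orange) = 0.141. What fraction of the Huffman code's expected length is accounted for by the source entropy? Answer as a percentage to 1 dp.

98.2%

Entropy H = −Σ p log₂ p ≈ 2.6320 bits.
Huffman merges: 21/500+41/500→31/250; 93/1000+31/250→217/1000; 141/1000+199/1000→17/50; 217/1000+11/50→437/1000; 223/1000+17/50→563/1000; 437/1000+563/1000→1. L = 2681/1000 ≈ 2.6810.
Efficiency = H/L = 2.6320/2.6810 = 98.2%.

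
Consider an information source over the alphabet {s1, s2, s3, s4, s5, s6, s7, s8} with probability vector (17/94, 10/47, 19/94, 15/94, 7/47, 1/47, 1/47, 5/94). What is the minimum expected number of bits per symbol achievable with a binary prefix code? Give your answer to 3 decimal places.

2.723 bits/symbol

Repeatedly combine the two least-probable nodes; the expected code length is the sum of the merged weights.
merge 1/47 + 1/47 → 2/47
merge 2/47 + 5/94 → 9/94
merge 9/94 + 7/47 → 23/94
merge 15/94 + 17/94 → 16/47
merge 19/94 + 10/47 → 39/94
merge 23/94 + 16/47 → 55/94
merge 39/94 + 55/94 → 1
L = 2/47 + 9/94 + 23/94 + 16/47 + 39/94 + 55/94 + 1 = 128/47 ≈ 2.723 bits/symbol.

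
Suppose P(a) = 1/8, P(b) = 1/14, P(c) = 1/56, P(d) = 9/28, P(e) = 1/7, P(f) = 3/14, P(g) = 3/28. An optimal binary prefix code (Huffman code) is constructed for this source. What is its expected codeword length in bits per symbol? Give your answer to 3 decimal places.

2.554 bits/symbol

Repeatedly combine the two least-probable nodes; the expected code length is the sum of the merged weights.
merge 1/56 + 1/14 → 5/56
merge 5/56 + 3/28 → 11/56
merge 1/8 + 1/7 → 15/56
merge 11/56 + 3/14 → 23/56
merge 15/56 + 9/28 → 33/56
merge 23/56 + 33/56 → 1
L = 5/56 + 11/56 + 15/56 + 23/56 + 33/56 + 1 = 143/56 ≈ 2.554 bits/symbol.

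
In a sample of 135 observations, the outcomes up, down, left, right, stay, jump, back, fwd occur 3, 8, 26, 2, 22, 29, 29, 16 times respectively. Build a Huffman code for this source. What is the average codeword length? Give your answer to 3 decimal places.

Probabilities are the counts divided by 135.
Repeatedly combine the two least-probable nodes; the expected code length is the sum of the merged weights.
merge 2/135 + 1/45 → 1/27
merge 1/27 + 8/135 → 13/135
merge 13/135 + 16/135 → 29/135
merge 22/135 + 26/135 → 16/45
merge 29/135 + 29/135 → 58/135
merge 29/135 + 16/45 → 77/135
merge 58/135 + 77/135 → 1
L = 1/27 + 13/135 + 29/135 + 16/45 + 58/135 + 77/135 + 1 = 73/27 ≈ 2.704 bits/symbol.

2.704 bits/symbol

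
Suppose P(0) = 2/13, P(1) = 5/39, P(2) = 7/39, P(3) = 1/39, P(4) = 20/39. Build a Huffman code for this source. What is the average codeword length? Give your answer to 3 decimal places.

Repeatedly combine the two least-probable nodes; the expected code length is the sum of the merged weights.
merge 1/39 + 5/39 → 2/13
merge 2/13 + 2/13 → 4/13
merge 7/39 + 4/13 → 19/39
merge 19/39 + 20/39 → 1
L = 2/13 + 4/13 + 19/39 + 1 = 76/39 ≈ 1.949 bits/symbol.

1.949 bits/symbol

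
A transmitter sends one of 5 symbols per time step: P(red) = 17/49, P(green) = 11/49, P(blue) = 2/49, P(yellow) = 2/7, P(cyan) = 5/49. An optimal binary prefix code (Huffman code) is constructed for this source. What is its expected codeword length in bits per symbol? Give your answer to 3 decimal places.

2.143 bits/symbol

Repeatedly combine the two least-probable nodes; the expected code length is the sum of the merged weights.
merge 2/49 + 5/49 → 1/7
merge 1/7 + 11/49 → 18/49
merge 2/7 + 17/49 → 31/49
merge 18/49 + 31/49 → 1
L = 1/7 + 18/49 + 31/49 + 1 = 15/7 ≈ 2.143 bits/symbol.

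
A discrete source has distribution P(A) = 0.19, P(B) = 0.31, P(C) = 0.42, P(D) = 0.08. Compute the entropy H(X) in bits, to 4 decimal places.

1.7962 bits

H = −Σ pᵢ log₂ pᵢ.
−0.19·log₂(0.19) = 0.4552
−0.31·log₂(0.31) = 0.5238
−0.42·log₂(0.42) = 0.5256
−0.08·log₂(0.08) = 0.2915
Sum ≈ 1.7962 → 1.7962 bits.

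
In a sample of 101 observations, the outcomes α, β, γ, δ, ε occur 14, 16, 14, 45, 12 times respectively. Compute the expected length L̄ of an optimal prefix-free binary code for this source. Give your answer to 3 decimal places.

Probabilities are the counts divided by 101.
Repeatedly combine the two least-probable nodes; the expected code length is the sum of the merged weights.
merge 12/101 + 14/101 → 26/101
merge 14/101 + 16/101 → 30/101
merge 26/101 + 30/101 → 56/101
merge 45/101 + 56/101 → 1
L = 26/101 + 30/101 + 56/101 + 1 = 213/101 ≈ 2.109 bits/symbol.

2.109 bits/symbol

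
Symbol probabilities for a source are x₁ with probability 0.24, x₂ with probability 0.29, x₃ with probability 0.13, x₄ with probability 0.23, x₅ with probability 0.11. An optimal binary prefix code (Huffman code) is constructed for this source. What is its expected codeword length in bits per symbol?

Repeatedly combine the two least-probable nodes; the expected code length is the sum of the merged weights.
merge 11/100 + 13/100 → 6/25
merge 23/100 + 6/25 → 47/100
merge 6/25 + 29/100 → 53/100
merge 47/100 + 53/100 → 1
L = 6/25 + 47/100 + 53/100 + 1 = 56/25 = 2.24 bits/symbol.

2.24 bits/symbol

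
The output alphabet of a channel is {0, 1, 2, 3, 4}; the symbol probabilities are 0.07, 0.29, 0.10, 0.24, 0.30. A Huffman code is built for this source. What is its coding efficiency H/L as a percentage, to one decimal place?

Entropy H = −Σ p log₂ p ≈ 2.1339 bits.
Huffman merges: 7/100+1/10→17/100; 17/100+6/25→41/100; 29/100+3/10→59/100; 41/100+59/100→1. L = 217/100 ≈ 2.1700.
Efficiency = H/L = 2.1339/2.1700 = 98.3%.

98.3%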